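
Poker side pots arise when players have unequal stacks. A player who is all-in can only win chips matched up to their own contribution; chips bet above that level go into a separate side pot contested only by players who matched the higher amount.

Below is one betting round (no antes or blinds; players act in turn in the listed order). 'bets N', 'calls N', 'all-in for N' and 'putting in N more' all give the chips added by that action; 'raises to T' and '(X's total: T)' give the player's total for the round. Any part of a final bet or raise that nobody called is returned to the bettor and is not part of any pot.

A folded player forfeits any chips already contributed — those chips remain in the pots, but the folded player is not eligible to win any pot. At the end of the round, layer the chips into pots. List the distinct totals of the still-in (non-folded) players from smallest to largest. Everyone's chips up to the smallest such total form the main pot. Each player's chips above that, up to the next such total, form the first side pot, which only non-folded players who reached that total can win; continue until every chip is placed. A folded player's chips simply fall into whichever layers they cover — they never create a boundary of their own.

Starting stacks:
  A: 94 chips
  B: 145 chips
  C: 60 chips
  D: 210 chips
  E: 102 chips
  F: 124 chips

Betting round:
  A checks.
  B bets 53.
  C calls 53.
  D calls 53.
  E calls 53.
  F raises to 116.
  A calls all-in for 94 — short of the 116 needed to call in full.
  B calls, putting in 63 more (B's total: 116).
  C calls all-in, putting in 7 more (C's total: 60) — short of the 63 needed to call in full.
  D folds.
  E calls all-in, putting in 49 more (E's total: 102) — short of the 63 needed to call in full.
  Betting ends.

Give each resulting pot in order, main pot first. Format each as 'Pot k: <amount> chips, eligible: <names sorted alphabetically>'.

Pot 1: 353 chips, eligible: A, B, C, E, F
Pot 2: 136 chips, eligible: A, B, E, F
Pot 3: 24 chips, eligible: B, E, F
Pot 4: 28 chips, eligible: B, F

Derivation:
Contributions: A=94, B=116, C=60, D=53, E=102, F=116
Folded: D
Pot levels (distinct totals of non-folded players): 60, 94, 102, 116
Layer 1-60: A 60 + B 60 + C 60 + D 53 + E 60 + F 60 = 353 chips; eligible A, B, C, E, F
Layer 61-94: 34 each from A, B, E, F = 34*4 = 136 chips; eligible A, B, E, F
Layer 95-102: 8 each from B, E, F = 8*3 = 24 chips; eligible B, E, F
Layer 103-116: 14 each from B, F = 14*2 = 28 chips; eligible B, F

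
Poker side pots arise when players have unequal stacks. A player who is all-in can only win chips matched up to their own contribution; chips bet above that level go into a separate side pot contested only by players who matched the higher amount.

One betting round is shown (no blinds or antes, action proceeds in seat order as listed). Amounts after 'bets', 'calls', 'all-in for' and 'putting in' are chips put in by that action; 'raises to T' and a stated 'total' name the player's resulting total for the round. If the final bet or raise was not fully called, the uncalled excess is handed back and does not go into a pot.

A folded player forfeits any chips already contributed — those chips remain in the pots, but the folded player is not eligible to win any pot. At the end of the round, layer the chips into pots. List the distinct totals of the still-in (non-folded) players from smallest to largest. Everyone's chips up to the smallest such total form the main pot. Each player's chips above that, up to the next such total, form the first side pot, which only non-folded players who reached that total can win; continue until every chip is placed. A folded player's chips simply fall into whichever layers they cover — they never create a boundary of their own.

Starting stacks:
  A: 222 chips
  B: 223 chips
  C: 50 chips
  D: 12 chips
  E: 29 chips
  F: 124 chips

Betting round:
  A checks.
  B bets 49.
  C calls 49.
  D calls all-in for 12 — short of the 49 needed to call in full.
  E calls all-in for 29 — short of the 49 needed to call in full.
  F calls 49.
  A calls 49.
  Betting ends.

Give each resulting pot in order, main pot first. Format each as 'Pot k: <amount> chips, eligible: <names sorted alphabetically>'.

Contributions: A=49, B=49, C=49, D=12, E=29, F=49
Pot levels (distinct totals of non-folded players): 12, 29, 49
Layer 1-12: 12 each from A, B, C, D, E, F = 12*6 = 72 chips; eligible A, B, C, D, E, F
Layer 13-29: 17 each from A, B, C, E, F = 17*5 = 85 chips; eligible A, B, C, E, F
Layer 30-49: 20 each from A, B, C, F = 20*4 = 80 chips; eligible A, B, C, F

Pot 1: 72 chips, eligible: A, B, C, D, E, F
Pot 2: 85 chips, eligible: A, B, C, E, F
Pot 3: 80 chips, eligible: A, B, C, F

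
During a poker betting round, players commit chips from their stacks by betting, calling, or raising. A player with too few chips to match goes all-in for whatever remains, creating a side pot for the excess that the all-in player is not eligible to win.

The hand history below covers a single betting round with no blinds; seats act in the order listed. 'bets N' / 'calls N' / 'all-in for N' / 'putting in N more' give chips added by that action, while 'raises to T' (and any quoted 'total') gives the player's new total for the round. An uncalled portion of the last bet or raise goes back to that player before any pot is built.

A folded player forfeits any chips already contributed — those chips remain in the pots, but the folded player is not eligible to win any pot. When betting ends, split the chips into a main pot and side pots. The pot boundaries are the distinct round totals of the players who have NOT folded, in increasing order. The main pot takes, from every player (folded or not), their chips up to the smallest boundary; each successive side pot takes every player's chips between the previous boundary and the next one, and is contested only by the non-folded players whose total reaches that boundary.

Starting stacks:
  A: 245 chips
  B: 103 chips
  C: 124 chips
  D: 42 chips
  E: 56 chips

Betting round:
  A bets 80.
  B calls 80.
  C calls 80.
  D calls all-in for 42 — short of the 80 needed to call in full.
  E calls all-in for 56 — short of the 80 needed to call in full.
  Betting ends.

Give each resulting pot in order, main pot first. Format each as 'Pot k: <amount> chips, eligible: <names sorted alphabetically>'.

Contributions: A=80, B=80, C=80, D=42, E=56
Pot levels (distinct totals of non-folded players): 42, 56, 80
Layer 1-42: 42 each from A, B, C, D, E = 42*5 = 210 chips; eligible A, B, C, D, E
Layer 43-56: 14 each from A, B, C, E = 14*4 = 56 chips; eligible A, B, C, E
Layer 57-80: 24 each from A, B, C = 24*3 = 72 chips; eligible A, B, C

Pot 1: 210 chips, eligible: A, B, C, D, E
Pot 2: 56 chips, eligible: A, B, C, E
Pot 3: 72 chips, eligible: A, B, C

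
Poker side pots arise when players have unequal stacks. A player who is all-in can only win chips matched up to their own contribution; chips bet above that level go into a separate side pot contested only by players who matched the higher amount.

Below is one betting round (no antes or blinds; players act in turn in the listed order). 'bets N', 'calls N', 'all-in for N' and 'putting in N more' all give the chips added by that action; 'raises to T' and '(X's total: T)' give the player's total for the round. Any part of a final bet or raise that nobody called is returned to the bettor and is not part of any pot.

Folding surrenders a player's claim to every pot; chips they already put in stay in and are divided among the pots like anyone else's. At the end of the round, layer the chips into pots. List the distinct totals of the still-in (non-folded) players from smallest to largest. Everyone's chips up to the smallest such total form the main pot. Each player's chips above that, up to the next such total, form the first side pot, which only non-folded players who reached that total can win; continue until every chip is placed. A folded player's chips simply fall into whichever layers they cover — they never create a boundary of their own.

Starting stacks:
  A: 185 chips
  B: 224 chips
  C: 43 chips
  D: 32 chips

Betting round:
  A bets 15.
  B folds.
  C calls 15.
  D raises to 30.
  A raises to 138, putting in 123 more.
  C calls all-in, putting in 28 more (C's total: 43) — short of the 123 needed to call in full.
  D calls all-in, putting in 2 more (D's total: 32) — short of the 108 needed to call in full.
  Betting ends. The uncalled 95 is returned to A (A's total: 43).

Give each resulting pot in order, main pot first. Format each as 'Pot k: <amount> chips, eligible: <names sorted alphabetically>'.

Contributions (after 95 returned to A): A=43, C=43, D=32
Folded: B
Pot levels (distinct totals of non-folded players): 32, 43
Layer 1-32: 32 each from A, C, D = 32*3 = 96 chips; eligible A, C, D
Layer 33-43: 11 each from A, C = 11*2 = 22 chips; eligible A, C

Pot 1: 96 chips, eligible: A, C, D
Pot 2: 22 chips, eligible: A, C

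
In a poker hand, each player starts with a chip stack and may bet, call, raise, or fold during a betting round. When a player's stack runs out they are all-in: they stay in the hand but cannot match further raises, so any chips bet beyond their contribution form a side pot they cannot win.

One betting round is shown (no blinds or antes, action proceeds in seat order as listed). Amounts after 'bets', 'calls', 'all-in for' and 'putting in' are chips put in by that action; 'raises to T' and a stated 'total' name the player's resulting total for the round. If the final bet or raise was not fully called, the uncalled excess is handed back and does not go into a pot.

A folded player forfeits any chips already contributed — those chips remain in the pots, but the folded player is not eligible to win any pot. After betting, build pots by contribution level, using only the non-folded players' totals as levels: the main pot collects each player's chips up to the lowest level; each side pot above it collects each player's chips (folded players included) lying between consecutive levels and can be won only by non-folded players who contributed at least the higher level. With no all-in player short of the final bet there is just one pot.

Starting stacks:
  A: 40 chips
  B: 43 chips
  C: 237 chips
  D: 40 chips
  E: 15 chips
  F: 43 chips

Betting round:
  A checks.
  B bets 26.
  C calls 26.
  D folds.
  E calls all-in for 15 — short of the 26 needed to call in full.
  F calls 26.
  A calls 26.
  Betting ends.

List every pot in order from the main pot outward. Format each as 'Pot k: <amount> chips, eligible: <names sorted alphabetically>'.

Pot 1: 75 chips, eligible: A, B, C, E, F
Pot 2: 44 chips, eligible: A, B, C, F

Derivation:
Contributions: A=26, B=26, C=26, E=15, F=26
Folded: D
Pot levels (distinct totals of non-folded players): 15, 26
Layer 1-15: 15 each from A, B, C, E, F = 15*5 = 75 chips; eligible A, B, C, E, F
Layer 16-26: 11 each from A, B, C, F = 11*4 = 44 chips; eligible A, B, C, F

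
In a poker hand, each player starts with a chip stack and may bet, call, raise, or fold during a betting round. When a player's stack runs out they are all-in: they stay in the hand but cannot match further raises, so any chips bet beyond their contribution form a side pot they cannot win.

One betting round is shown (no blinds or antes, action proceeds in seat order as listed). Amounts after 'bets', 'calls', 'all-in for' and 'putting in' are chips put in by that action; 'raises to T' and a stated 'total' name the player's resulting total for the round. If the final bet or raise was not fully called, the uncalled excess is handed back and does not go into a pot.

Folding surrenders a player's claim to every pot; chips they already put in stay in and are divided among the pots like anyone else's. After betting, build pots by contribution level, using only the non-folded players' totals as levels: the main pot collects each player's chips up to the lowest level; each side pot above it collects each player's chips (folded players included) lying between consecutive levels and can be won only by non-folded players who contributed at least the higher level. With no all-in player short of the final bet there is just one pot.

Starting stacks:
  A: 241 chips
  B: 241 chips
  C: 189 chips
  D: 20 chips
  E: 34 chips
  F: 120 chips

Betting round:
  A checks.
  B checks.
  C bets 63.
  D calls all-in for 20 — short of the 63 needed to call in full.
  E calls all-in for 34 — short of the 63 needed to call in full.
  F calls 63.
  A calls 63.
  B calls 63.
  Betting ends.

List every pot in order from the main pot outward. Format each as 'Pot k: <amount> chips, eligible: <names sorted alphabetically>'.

Pot 1: 120 chips, eligible: A, B, C, D, E, F
Pot 2: 70 chips, eligible: A, B, C, E, F
Pot 3: 116 chips, eligible: A, B, C, F

Derivation:
Contributions: A=63, B=63, C=63, D=20, E=34, F=63
Pot levels (distinct totals of non-folded players): 20, 34, 63
Layer 1-20: 20 each from A, B, C, D, E, F = 20*6 = 120 chips; eligible A, B, C, D, E, F
Layer 21-34: 14 each from A, B, C, E, F = 14*5 = 70 chips; eligible A, B, C, E, F
Layer 35-63: 29 each from A, B, C, F = 29*4 = 116 chips; eligible A, B, C, F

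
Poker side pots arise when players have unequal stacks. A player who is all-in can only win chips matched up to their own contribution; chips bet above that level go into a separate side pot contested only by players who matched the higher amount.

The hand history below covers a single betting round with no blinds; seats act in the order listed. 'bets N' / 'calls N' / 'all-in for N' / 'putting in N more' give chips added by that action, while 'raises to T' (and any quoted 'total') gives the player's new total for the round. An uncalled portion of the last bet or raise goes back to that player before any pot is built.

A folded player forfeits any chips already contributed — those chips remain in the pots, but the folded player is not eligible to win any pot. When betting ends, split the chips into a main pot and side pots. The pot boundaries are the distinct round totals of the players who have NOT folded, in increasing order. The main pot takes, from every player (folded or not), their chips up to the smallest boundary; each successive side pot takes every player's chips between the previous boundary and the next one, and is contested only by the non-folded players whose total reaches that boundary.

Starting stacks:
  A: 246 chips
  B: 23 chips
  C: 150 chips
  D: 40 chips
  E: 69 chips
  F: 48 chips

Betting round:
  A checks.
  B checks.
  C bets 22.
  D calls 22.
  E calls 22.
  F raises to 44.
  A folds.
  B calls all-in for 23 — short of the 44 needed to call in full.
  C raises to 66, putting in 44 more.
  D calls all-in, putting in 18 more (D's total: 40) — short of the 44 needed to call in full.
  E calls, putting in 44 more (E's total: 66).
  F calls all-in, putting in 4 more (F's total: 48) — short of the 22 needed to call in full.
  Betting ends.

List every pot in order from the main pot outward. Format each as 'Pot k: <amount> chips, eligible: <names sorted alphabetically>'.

Pot 1: 115 chips, eligible: B, C, D, E, F
Pot 2: 68 chips, eligible: C, D, E, F
Pot 3: 24 chips, eligible: C, E, F
Pot 4: 36 chips, eligible: C, E

Derivation:
Contributions: B=23, C=66, D=40, E=66, F=48
Folded: A
Pot levels (distinct totals of non-folded players): 23, 40, 48, 66
Layer 1-23: 23 each from B, C, D, E, F = 23*5 = 115 chips; eligible B, C, D, E, F
Layer 24-40: 17 each from C, D, E, F = 17*4 = 68 chips; eligible C, D, E, F
Layer 41-48: 8 each from C, E, F = 8*3 = 24 chips; eligible C, E, F
Layer 49-66: 18 each from C, E = 18*2 = 36 chips; eligible C, E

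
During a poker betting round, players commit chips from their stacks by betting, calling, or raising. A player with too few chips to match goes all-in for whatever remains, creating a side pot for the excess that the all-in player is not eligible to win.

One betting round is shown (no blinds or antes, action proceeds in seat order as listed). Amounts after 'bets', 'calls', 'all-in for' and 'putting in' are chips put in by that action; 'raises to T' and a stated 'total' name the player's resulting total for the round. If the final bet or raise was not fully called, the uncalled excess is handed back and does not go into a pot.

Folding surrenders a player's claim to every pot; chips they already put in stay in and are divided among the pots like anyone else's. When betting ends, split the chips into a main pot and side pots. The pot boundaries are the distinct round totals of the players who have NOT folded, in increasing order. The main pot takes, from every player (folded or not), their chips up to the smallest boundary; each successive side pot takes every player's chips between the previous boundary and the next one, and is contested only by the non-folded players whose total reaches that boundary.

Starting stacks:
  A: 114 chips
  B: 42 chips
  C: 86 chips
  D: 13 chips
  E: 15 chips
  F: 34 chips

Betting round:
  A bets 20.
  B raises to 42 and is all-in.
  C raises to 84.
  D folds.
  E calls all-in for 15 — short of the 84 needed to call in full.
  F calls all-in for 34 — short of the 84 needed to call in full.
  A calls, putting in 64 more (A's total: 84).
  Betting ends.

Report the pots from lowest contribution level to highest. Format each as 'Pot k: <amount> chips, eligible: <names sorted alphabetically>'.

Contributions: A=84, B=42, C=84, E=15, F=34
Folded: D
Pot levels (distinct totals of non-folded players): 15, 34, 42, 84
Layer 1-15: 15 each from A, B, C, E, F = 15*5 = 75 chips; eligible A, B, C, E, F
Layer 16-34: 19 each from A, B, C, F = 19*4 = 76 chips; eligible A, B, C, F
Layer 35-42: 8 each from A, B, C = 8*3 = 24 chips; eligible A, B, C
Layer 43-84: 42 each from A, C = 42*2 = 84 chips; eligible A, C

Pot 1: 75 chips, eligible: A, B, C, E, F
Pot 2: 76 chips, eligible: A, B, C, F
Pot 3: 24 chips, eligible: A, B, C
Pot 4: 84 chips, eligible: A, C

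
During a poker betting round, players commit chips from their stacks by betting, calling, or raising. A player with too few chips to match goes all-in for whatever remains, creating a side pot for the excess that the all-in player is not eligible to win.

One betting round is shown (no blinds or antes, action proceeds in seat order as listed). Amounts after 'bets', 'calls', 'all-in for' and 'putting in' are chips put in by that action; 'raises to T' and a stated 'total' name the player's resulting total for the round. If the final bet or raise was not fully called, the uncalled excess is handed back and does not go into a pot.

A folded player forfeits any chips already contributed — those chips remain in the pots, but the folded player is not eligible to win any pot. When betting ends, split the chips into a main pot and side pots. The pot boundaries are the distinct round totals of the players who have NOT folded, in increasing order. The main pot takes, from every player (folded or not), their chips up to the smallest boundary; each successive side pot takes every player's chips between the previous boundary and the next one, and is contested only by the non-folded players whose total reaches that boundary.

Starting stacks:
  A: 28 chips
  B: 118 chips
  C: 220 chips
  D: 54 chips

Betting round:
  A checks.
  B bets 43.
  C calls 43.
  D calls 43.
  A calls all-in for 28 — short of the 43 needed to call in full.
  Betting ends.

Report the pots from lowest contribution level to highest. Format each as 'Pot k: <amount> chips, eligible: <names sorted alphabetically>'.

Contributions: A=28, B=43, C=43, D=43
Pot levels (distinct totals of non-folded players): 28, 43
Layer 1-28: 28 each from A, B, C, D = 28*4 = 112 chips; eligible A, B, C, D
Layer 29-43: 15 each from B, C, D = 15*3 = 45 chips; eligible B, C, D

Pot 1: 112 chips, eligible: A, B, C, D
Pot 2: 45 chips, eligible: B, C, D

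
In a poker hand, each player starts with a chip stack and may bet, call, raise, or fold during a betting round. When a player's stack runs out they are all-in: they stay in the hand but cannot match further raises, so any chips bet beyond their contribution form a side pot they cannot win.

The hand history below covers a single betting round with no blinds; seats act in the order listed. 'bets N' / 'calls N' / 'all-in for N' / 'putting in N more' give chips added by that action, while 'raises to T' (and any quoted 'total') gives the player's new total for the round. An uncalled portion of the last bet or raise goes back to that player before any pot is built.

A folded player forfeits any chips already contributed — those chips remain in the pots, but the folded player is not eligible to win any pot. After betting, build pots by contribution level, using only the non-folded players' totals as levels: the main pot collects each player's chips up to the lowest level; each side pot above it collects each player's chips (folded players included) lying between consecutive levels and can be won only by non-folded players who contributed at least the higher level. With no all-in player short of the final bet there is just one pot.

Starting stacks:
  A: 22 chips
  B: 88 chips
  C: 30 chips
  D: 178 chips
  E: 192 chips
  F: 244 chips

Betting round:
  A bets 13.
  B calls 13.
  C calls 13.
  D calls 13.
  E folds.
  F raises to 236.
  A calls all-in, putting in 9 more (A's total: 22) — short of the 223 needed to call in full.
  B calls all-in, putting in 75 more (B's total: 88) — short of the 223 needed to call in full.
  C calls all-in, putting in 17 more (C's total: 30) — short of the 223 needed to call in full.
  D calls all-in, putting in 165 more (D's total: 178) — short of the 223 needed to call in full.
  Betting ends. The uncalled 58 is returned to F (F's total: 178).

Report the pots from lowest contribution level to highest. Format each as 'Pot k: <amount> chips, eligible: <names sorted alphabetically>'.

Pot 1: 110 chips, eligible: A, B, C, D, F
Pot 2: 32 chips, eligible: B, C, D, F
Pot 3: 174 chips, eligible: B, D, F
Pot 4: 180 chips, eligible: D, F

Derivation:
Contributions (after 58 returned to F): A=22, B=88, C=30, D=178, F=178
Folded: E
Pot levels (distinct totals of non-folded players): 22, 30, 88, 178
Layer 1-22: 22 each from A, B, C, D, F = 22*5 = 110 chips; eligible A, B, C, D, F
Layer 23-30: 8 each from B, C, D, F = 8*4 = 32 chips; eligible B, C, D, F
Layer 31-88: 58 each from B, D, F = 58*3 = 174 chips; eligible B, D, F
Layer 89-178: 90 each from D, F = 90*2 = 180 chips; eligible D, F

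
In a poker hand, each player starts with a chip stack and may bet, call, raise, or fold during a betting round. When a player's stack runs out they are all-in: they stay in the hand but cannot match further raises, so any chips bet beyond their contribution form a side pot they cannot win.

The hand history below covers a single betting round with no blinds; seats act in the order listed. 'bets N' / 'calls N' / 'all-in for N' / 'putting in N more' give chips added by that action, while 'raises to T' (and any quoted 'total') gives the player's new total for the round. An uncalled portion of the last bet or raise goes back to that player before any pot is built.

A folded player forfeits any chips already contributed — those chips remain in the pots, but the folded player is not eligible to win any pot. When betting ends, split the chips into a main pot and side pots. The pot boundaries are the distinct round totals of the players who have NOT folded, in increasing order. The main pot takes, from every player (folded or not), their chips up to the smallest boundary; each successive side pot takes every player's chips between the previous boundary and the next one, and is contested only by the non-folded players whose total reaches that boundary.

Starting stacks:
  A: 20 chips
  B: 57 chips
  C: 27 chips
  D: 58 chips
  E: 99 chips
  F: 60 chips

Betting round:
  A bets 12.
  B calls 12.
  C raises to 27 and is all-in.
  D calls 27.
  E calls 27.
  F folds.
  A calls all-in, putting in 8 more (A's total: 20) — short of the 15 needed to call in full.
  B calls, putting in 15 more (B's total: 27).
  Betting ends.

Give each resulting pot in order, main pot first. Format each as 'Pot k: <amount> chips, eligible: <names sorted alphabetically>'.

Pot 1: 100 chips, eligible: A, B, C, D, E
Pot 2: 28 chips, eligible: B, C, D, E

Derivation:
Contributions: A=20, B=27, C=27, D=27, E=27
Folded: F
Pot levels (distinct totals of non-folded players): 20, 27
Layer 1-20: 20 each from A, B, C, D, E = 20*5 = 100 chips; eligible A, B, C, D, E
Layer 21-27: 7 each from B, C, D, E = 7*4 = 28 chips; eligible B, C, D, E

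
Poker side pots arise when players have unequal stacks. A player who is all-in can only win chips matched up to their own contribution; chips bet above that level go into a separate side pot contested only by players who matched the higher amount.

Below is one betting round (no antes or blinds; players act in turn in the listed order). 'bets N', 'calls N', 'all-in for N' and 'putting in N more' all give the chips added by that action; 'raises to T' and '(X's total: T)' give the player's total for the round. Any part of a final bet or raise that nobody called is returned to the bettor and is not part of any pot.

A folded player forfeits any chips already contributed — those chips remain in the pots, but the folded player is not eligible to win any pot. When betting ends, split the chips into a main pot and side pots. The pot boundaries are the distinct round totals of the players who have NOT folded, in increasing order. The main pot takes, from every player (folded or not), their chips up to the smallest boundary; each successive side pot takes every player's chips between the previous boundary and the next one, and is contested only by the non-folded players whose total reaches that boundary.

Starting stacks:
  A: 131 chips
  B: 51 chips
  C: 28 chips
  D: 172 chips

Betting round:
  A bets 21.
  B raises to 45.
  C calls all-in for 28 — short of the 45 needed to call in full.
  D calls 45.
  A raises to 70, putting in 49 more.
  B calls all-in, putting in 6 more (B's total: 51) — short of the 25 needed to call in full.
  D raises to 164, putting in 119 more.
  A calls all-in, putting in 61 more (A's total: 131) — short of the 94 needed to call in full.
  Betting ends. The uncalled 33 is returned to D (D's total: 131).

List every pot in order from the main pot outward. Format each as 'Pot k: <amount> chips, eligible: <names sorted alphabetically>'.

Contributions (after 33 returned to D): A=131, B=51, C=28, D=131
Pot levels (distinct totals of non-folded players): 28, 51, 131
Layer 1-28: 28 each from A, B, C, D = 28*4 = 112 chips; eligible A, B, C, D
Layer 29-51: 23 each from A, B, D = 23*3 = 69 chips; eligible A, B, D
Layer 52-131: 80 each from A, D = 80*2 = 160 chips; eligible A, D

Pot 1: 112 chips, eligible: A, B, C, D
Pot 2: 69 chips, eligible: A, B, D
Pot 3: 160 chips, eligible: A, D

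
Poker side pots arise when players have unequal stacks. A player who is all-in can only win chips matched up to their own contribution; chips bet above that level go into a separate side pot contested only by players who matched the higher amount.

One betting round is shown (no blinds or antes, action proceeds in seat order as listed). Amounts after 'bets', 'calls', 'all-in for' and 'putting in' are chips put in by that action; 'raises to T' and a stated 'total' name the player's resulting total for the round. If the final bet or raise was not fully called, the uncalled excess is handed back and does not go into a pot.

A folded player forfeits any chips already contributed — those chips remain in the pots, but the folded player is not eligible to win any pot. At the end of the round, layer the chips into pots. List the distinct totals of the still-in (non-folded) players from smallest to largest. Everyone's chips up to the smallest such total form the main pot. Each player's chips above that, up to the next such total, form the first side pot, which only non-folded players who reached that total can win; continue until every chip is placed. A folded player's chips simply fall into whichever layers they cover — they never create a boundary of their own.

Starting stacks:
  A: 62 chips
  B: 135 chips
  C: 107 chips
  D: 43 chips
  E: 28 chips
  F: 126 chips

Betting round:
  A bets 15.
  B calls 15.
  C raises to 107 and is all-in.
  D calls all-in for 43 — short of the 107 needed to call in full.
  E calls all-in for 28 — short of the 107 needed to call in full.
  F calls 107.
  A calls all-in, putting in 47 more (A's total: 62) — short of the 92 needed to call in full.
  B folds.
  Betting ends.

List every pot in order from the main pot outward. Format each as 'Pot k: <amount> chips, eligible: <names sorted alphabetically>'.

Contributions: A=62, B=15, C=107, D=43, E=28, F=107
Folded: B
Pot levels (distinct totals of non-folded players): 28, 43, 62, 107
Layer 1-28: A 28 + B 15 + C 28 + D 28 + E 28 + F 28 = 155 chips; eligible A, C, D, E, F
Layer 29-43: 15 each from A, C, D, F = 15*4 = 60 chips; eligible A, C, D, F
Layer 44-62: 19 each from A, C, F = 19*3 = 57 chips; eligible A, C, F
Layer 63-107: 45 each from C, F = 45*2 = 90 chips; eligible C, F

Pot 1: 155 chips, eligible: A, C, D, E, F
Pot 2: 60 chips, eligible: A, C, D, F
Pot 3: 57 chips, eligible: A, C, F
Pot 4: 90 chips, eligible: C, F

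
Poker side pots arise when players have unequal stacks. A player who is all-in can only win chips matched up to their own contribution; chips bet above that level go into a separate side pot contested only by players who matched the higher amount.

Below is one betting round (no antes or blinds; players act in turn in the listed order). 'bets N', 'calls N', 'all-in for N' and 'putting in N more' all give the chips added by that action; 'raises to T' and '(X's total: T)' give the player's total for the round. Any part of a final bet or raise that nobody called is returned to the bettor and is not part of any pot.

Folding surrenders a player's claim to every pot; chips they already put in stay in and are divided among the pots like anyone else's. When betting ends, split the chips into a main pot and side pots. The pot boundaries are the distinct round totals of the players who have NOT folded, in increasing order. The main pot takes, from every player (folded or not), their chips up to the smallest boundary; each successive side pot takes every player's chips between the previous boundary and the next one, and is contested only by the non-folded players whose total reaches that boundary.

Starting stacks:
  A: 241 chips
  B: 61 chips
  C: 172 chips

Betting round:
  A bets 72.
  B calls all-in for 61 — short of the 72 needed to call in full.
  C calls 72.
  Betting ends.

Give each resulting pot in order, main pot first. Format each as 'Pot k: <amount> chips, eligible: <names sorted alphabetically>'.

Contributions: A=72, B=61, C=72
Pot levels (distinct totals of non-folded players): 61, 72
Layer 1-61: 61 each from A, B, C = 61*3 = 183 chips; eligible A, B, C
Layer 62-72: 11 each from A, C = 11*2 = 22 chips; eligible A, C

Pot 1: 183 chips, eligible: A, B, C
Pot 2: 22 chips, eligible: A, C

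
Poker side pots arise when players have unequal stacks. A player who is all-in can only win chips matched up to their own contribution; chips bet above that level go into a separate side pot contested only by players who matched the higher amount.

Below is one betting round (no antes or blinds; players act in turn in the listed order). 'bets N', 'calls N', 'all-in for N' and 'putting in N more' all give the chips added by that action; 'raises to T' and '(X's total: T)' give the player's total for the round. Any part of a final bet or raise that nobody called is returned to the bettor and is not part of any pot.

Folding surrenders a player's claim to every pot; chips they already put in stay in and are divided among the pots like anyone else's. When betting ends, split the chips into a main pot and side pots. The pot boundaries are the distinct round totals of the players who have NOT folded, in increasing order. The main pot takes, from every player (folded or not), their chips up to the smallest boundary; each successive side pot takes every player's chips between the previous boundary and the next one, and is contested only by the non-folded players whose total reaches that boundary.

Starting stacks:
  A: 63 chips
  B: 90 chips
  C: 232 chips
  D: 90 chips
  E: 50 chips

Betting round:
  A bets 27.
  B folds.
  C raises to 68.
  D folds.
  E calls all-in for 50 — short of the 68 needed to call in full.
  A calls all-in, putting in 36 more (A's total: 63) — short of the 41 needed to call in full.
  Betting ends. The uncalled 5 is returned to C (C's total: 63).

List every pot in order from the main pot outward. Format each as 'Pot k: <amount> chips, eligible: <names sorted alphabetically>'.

Contributions (after 5 returned to C): A=63, C=63, E=50
Folded: B, D
Pot levels (distinct totals of non-folded players): 50, 63
Layer 1-50: 50 each from A, C, E = 50*3 = 150 chips; eligible A, C, E
Layer 51-63: 13 each from A, C = 13*2 = 26 chips; eligible A, C

Pot 1: 150 chips, eligible: A, C, E
Pot 2: 26 chips, eligible: A, C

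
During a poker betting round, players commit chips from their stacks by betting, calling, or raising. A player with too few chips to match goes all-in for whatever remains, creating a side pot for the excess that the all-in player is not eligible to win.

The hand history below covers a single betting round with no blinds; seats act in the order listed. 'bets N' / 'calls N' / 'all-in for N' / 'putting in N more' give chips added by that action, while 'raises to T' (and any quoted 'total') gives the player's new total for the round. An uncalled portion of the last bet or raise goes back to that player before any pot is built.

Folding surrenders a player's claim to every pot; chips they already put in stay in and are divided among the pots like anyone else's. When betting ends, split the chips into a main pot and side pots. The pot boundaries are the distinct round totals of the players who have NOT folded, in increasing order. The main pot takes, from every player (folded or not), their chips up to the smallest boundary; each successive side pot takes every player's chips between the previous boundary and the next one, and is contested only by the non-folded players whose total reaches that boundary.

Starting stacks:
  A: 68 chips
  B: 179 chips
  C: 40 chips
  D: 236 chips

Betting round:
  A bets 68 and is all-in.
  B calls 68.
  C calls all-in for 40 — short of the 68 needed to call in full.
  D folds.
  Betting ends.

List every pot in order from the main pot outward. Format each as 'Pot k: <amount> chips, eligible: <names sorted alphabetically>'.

Pot 1: 120 chips, eligible: A, B, C
Pot 2: 56 chips, eligible: A, B

Derivation:
Contributions: A=68, B=68, C=40
Folded: D
Pot levels (distinct totals of non-folded players): 40, 68
Layer 1-40: 40 each from A, B, C = 40*3 = 120 chips; eligible A, B, C
Layer 41-68: 28 each from A, B = 28*2 = 56 chips; eligible A, B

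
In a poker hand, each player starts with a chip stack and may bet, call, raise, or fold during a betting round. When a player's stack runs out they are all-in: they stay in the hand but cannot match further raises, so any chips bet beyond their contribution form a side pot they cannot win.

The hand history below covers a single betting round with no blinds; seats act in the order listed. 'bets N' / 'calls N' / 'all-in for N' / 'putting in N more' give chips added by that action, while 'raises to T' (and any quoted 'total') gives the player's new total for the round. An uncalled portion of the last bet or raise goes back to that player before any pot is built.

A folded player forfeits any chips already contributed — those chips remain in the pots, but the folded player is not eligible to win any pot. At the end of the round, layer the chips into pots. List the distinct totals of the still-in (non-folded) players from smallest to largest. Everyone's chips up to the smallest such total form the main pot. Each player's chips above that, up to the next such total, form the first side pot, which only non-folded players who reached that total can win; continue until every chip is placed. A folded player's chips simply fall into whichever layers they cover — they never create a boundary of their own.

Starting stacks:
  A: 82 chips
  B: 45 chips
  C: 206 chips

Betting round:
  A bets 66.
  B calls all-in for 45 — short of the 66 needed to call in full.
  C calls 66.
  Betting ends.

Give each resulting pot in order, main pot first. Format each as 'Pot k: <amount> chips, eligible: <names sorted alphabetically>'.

Contributions: A=66, B=45, C=66
Pot levels (distinct totals of non-folded players): 45, 66
Layer 1-45: 45 each from A, B, C = 45*3 = 135 chips; eligible A, B, C
Layer 46-66: 21 each from A, C = 21*2 = 42 chips; eligible A, C

Pot 1: 135 chips, eligible: A, B, C
Pot 2: 42 chips, eligible: A, C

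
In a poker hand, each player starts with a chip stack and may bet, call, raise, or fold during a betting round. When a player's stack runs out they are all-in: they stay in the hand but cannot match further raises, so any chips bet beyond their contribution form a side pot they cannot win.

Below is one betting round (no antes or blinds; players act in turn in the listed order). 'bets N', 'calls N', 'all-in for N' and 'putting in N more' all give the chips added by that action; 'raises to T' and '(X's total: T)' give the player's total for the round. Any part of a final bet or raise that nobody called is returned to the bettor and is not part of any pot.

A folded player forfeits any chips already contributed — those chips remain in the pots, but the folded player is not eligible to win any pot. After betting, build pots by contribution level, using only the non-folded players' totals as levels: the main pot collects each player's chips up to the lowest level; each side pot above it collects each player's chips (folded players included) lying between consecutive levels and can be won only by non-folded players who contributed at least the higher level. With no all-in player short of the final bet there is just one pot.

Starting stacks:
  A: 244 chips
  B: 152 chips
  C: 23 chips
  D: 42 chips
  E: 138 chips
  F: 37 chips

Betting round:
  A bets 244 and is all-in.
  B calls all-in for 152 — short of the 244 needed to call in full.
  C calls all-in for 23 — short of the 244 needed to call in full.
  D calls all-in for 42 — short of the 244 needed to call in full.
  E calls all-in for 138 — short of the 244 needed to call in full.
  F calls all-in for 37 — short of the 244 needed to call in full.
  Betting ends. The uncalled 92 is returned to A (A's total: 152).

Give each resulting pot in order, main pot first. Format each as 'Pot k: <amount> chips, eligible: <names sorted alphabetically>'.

Contributions (after 92 returned to A): A=152, B=152, C=23, D=42, E=138, F=37
Pot levels (distinct totals of non-folded players): 23, 37, 42, 138, 152
Layer 1-23: 23 each from A, B, C, D, E, F = 23*6 = 138 chips; eligible A, B, C, D, E, F
Layer 24-37: 14 each from A, B, D, E, F = 14*5 = 70 chips; eligible A, B, D, E, F
Layer 38-42: 5 each from A, B, D, E = 5*4 = 20 chips; eligible A, B, D, E
Layer 43-138: 96 each from A, B, E = 96*3 = 288 chips; eligible A, B, E
Layer 139-152: 14 each from A, B = 14*2 = 28 chips; eligible A, B

Pot 1: 138 chips, eligible: A, B, C, D, E, F
Pot 2: 70 chips, eligible: A, B, D, E, F
Pot 3: 20 chips, eligible: A, B, D, E
Pot 4: 288 chips, eligible: A, B, E
Pot 5: 28 chips, eligible: A, B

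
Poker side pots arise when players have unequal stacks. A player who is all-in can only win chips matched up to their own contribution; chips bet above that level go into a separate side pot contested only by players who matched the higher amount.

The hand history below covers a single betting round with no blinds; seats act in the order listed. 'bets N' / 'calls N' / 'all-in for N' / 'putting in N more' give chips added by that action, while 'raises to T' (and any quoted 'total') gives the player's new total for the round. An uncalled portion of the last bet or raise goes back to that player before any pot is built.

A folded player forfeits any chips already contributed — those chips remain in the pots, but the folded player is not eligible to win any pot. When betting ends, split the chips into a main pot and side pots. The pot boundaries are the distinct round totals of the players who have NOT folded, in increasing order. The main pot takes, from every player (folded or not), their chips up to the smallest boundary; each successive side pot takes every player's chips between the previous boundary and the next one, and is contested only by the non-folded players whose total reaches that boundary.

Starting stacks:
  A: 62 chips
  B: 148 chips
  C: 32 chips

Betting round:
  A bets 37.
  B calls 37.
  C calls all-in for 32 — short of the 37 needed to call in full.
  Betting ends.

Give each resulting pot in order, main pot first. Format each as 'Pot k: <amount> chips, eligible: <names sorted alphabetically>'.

Pot 1: 96 chips, eligible: A, B, C
Pot 2: 10 chips, eligible: A, B

Derivation:
Contributions: A=37, B=37, C=32
Pot levels (distinct totals of non-folded players): 32, 37
Layer 1-32: 32 each from A, B, C = 32*3 = 96 chips; eligible A, B, C
Layer 33-37: 5 each from A, B = 5*2 = 10 chips; eligible A, B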